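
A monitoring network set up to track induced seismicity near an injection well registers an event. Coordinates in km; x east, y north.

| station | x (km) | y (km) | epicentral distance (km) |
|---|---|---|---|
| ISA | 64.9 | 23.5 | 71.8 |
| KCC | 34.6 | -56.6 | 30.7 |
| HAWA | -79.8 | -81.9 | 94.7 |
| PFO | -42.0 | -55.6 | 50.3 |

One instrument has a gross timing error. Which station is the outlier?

ISA

Solve using three stations at a time. Using KCC, HAWA, PFO (subtract circle equations pairwise → linear system) gives (x, y) ≈ (6.8, -43.7).
Distances from that point to each station vs reported:
  ISA: calculated 88.8 vs reported 71.8 → residual 17.0 km
  KCC: calculated 30.6 vs reported 30.7 → residual 0.1 km
  HAWA: calculated 94.7 vs reported 94.7 → residual 0.0 km
  PFO: calculated 50.3 vs reported 50.3 → residual 0.0 km
KCC, HAWA, PFO are mutually consistent (residuals ≈ 0); ISA is off by 17.0 km.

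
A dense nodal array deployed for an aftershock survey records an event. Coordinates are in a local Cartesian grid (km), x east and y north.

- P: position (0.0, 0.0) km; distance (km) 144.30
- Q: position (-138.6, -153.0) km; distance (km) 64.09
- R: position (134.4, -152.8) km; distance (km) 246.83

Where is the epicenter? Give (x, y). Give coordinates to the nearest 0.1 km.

(-106.2, -97.7)

Circle about each station: x² + y² = 144.30²; (x + 138.6)² + (y + 153.0)² = 64.09²; (x − 134.4)² + (y + 152.8)² = 246.83².
Subtracting the P equation from the Q and R equations removes the quadratic terms:
-277.2 x − 306.0 y = 59333.92
268.8 x − 305.6 y = 1308.64
Solving the 2×2 system: x ≈ -106.2, y ≈ -97.7 km.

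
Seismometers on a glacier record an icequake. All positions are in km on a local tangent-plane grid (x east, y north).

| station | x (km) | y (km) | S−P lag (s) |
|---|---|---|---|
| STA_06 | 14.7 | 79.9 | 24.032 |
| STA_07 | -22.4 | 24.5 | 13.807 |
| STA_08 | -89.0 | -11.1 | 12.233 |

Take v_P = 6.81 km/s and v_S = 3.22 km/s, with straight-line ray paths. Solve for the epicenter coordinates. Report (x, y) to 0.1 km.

Distance from S−P lag: d = Δt · v_P v_S / (v_P − v_S) = Δt · (6.81·3.22)/(6.81−3.22) ≈ 6.1081·Δt.
So d_STA_06 = 146.79, d_STA_07 = 84.34, d_STA_08 = 74.72 km.
Circle about each station: (x − 14.7)² + (y − 79.9)² = 146.79²; (x + 22.4)² + (y − 24.5)² = 84.34²; (x + 89.0)² + (y + 11.1)² = 74.72².
Subtracting the STA_06 equation from the STA_07 and STA_08 equations removes the quadratic terms:
-74.2 x − 110.8 y = 8935.98
-207.4 x − 182.0 y = 17408.34
Solving the 2×2 system: x ≈ -31.9, y ≈ -59.3 km.

(-31.9, -59.3)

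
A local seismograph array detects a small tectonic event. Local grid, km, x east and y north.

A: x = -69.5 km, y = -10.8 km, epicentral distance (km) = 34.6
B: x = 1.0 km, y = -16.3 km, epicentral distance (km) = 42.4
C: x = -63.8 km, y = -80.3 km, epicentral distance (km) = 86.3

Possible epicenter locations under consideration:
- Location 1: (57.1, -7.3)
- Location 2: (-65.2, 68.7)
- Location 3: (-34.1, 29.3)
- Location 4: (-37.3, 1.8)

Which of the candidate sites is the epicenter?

For each candidate, compare |candidate − station| to the reported distance:
Location 1: residuals A 92.0, B 14.4, C 54.9 → max 92.0 km
Location 2: residuals A 45.0, B 65.3, C 62.7 → max 65.3 km
Location 3: residuals A 18.9, B 15.1, C 27.3 → max 27.3 km
Location 4: residuals A 0.0, B 0.0, C 0.0 → max 0.0 km
Only Location 4 has all residuals ≈ 0.

Location 4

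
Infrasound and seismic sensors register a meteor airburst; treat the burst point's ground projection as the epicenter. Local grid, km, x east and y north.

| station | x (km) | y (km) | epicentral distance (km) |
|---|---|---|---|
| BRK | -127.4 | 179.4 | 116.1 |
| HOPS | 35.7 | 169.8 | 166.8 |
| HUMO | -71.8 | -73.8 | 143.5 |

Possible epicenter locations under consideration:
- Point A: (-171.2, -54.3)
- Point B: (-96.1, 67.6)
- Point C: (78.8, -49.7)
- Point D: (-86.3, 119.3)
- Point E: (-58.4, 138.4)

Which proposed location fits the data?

Point B

For each candidate, compare |candidate − station| to the reported distance:
Point A: residuals BRK 121.7, HOPS 138.2, HUMO 42.2 → max 138.2 km
Point B: residuals BRK 0.0, HOPS 0.0, HUMO 0.0 → max 0.0 km
Point C: residuals BRK 192.1, HOPS 56.9, HUMO 9.0 → max 192.1 km
Point D: residuals BRK 43.3, HOPS 34.8, HUMO 50.1 → max 50.1 km
Point E: residuals BRK 35.8, HOPS 67.6, HUMO 69.1 → max 69.1 km
Only Point B has all residuals ≈ 0.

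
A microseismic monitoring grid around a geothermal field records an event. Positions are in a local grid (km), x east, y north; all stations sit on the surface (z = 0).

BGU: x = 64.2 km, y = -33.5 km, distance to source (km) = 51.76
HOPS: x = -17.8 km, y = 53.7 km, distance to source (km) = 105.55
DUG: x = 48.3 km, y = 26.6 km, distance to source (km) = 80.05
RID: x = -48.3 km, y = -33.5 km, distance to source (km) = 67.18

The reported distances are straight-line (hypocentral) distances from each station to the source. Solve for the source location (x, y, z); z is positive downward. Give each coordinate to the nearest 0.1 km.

Each station gives a sphere (x−x_i)² + (y−y_i)² + z² = d_i² (stations at z=0).
Subtracting the BGU sphere from HOPS and DUG: z² cancels, leaving linear equations in x and y:
-164.0 x + 174.4 y = -10505.06
-31.8 x + 120.2 y = -5932.34
Solving: x ≈ 16.101, y ≈ -45.094 km (keep extra digits for the depth step; rounded: 16.1, -45.1).
Then from the BGU sphere: z² = 51.76² − (x − 64.2)² − (y + 33.5)² with x = 16.101, y = -45.094, so z ≈ 15.204 ≈ 15.2 km.
Check against RID (with the unrounded solution): distance 67.18 ≈ 67.18 km. ✓

x ≈ 16.1 km, y ≈ -45.1 km, depth ≈ 15.2 km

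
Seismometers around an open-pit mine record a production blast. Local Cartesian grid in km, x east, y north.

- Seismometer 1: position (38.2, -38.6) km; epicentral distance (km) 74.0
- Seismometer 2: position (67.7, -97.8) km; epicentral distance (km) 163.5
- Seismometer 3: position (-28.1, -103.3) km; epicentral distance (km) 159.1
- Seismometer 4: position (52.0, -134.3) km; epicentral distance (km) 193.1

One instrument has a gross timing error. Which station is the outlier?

Seismometer 1

Solve using three stations at a time. Using Seismometer 2, Seismometer 3, Seismometer 4 (subtract circle equations pairwise → linear system) gives (x, y) ≈ (3.6, 52.7).
Distances from that point to each station vs reported:
  Seismometer 1: calculated 97.7 vs reported 74.0 → residual 23.7 km
  Seismometer 2: calculated 163.6 vs reported 163.5 → residual 0.1 km
  Seismometer 3: calculated 159.2 vs reported 159.1 → residual 0.1 km
  Seismometer 4: calculated 193.2 vs reported 193.1 → residual 0.1 km
Seismometer 2, Seismometer 3, Seismometer 4 are mutually consistent (residuals ≈ 0); Seismometer 1 is off by 23.7 km.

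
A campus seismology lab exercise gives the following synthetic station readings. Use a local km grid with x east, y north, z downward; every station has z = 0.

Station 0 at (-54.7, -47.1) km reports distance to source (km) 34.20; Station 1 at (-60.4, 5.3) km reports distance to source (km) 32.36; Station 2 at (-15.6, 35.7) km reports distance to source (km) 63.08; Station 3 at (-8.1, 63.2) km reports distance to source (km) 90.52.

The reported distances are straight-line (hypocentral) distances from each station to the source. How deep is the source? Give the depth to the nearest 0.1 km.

15.3 km

Each station gives a sphere (x−x_i)² + (y−y_i)² + z² = d_i² (stations at z=0).
Subtracting the Station 0 sphere from Station 1 and Station 2: z² cancels, leaving linear equations in x and y:
-11.4 x + 104.8 y = -1411.78
78.2 x + 165.6 y = -6502.10
Solving: x ≈ -44.394, y ≈ -18.300 km (keep extra digits for the depth step; rounded: -44.4, -18.3).
Then from the Station 0 sphere: z² = 34.20² − (x + 54.7)² − (y + 47.1)² with x = -44.394, y = -18.300, so z ≈ 15.297 ≈ 15.3 km.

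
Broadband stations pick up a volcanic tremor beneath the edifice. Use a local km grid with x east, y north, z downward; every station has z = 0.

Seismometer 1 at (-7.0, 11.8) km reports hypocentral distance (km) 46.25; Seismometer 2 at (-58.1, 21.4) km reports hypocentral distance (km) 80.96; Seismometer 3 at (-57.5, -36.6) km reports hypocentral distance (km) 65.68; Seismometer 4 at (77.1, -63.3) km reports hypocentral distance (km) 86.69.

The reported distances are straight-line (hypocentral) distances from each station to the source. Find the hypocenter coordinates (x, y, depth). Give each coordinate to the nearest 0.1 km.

x ≈ 2.6 km, y ≈ -26.3 km, depth ≈ 24.4 km

Each station gives a sphere (x−x_i)² + (y−y_i)² + z² = d_i² (stations at z=0).
Subtracting the Seismometer 1 sphere from Seismometer 2 and Seismometer 3: z² cancels, leaving linear equations in x and y:
-102.2 x + 19.2 y = -770.13
-101.0 x − 96.8 y = 2282.77
Solving: x ≈ 2.596, y ≈ -26.291 km (keep extra digits for the depth step; rounded: 2.6, -26.3).
Then from the Seismometer 1 sphere: z² = 46.25² − (x + 7.0)² − (y − 11.8)² with x = 2.596, y = -26.291, so z ≈ 24.414 ≈ 24.4 km.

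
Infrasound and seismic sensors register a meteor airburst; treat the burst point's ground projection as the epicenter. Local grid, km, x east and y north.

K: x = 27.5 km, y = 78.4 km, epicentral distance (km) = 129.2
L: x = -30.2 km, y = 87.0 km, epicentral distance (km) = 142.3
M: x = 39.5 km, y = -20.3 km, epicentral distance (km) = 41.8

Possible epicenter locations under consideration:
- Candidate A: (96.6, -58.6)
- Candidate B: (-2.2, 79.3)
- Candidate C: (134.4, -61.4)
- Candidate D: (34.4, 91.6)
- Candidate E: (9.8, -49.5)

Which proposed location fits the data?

Candidate E

For each candidate, compare |candidate − station| to the reported distance:
Candidate A: residuals K 24.2, L 50.8, M 27.0 → max 50.8 km
Candidate B: residuals K 99.5, L 113.3, M 66.2 → max 113.3 km
Candidate C: residuals K 46.8, L 79.3, M 61.6 → max 79.3 km
Candidate D: residuals K 114.3, L 77.5, M 70.2 → max 114.3 km
Candidate E: residuals K 0.1, L 0.1, M 0.1 → max 0.1 km
Only Candidate E has all residuals ≈ 0.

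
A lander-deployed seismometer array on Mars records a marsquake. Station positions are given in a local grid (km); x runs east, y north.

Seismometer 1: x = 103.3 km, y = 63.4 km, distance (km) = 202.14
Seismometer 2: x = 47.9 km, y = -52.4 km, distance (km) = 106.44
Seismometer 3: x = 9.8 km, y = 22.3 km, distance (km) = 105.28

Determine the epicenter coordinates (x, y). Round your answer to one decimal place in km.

x ≈ -58.4 km, y ≈ -57.9 km

Circle about each station: (x − 103.3)² + (y − 63.4)² = 202.14²; (x − 47.9)² + (y + 52.4)² = 106.44²; (x − 9.8)² + (y − 22.3)² = 105.28².
Subtracting pairs of circle equations eliminates x²+y² and gives linear equations (the radical axes):
-110.8 x − 231.6 y = 19880.83
-187.0 x − 82.2 y = 15679.58
Solving the 2×2 system: x ≈ -58.4, y ≈ -57.9 km.
Check against Seismometer 1 (with the unrounded x, y): √((x − 103.3)²+(y − 63.4)²) = 202.14 ≈ 202.14 km. ✓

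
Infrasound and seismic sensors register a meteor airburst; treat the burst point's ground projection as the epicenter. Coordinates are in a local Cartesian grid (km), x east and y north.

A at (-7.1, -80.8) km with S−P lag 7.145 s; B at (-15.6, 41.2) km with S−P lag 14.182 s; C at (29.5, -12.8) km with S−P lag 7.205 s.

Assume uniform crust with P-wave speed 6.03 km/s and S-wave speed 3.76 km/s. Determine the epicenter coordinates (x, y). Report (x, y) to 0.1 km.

Distance from S−P lag: d = Δt · v_P v_S / (v_P − v_S) = Δt · (6.03·3.76)/(6.03−3.76) ≈ 9.9880·Δt.
So d_A = 71.36, d_B = 141.65, d_C = 71.96 km.
Circle about each station: (x + 7.1)² + (y + 80.8)² = 71.36²; (x + 15.6)² + (y − 41.2)² = 141.65²; (x − 29.5)² + (y + 12.8)² = 71.96².
Subtracting the A equation from the B and C equations removes the quadratic terms:
-17.0 x + 244.0 y = -19610.72
73.2 x + 136.0 y = -5630.95
Solving the 2×2 system: x ≈ 64.1, y ≈ -75.9 km.

(64.1, -75.9)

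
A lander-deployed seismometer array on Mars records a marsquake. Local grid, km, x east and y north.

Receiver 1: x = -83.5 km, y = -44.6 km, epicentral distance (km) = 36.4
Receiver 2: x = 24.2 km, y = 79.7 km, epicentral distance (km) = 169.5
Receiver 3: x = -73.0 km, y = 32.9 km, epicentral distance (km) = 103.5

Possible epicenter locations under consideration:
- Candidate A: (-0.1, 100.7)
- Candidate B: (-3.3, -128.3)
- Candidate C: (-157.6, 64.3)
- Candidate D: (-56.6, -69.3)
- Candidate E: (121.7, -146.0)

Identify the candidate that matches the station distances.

For each candidate, compare |candidate − station| to the reported distance:
Candidate A: residuals Receiver 1 131.1, Receiver 2 137.4, Receiver 3 3.9 → max 137.4 km
Candidate B: residuals Receiver 1 79.5, Receiver 2 40.3, Receiver 3 72.1 → max 79.5 km
Candidate C: residuals Receiver 1 95.3, Receiver 2 13.0, Receiver 3 13.3 → max 95.3 km
Candidate D: residuals Receiver 1 0.1, Receiver 2 0.0, Receiver 3 0.0 → max 0.1 km
Candidate E: residuals Receiver 1 192.5, Receiver 2 76.4, Receiver 3 160.9 → max 192.5 km
Only Candidate D has all residuals ≈ 0.

Candidate D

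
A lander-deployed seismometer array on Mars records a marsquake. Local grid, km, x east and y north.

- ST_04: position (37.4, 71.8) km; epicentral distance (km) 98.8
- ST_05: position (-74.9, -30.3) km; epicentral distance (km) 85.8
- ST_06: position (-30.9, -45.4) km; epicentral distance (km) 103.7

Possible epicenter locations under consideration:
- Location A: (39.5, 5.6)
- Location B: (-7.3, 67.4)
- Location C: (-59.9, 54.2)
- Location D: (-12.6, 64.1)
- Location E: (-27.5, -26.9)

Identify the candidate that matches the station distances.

For each candidate, compare |candidate − station| to the reported distance:
Location A: residuals ST_04 32.6, ST_05 34.1, ST_06 16.8 → max 34.1 km
Location B: residuals ST_04 53.9, ST_05 33.0, ST_06 11.5 → max 53.9 km
Location C: residuals ST_04 0.1, ST_05 0.0, ST_06 0.0 → max 0.1 km
Location D: residuals ST_04 48.2, ST_05 27.3, ST_06 7.3 → max 48.2 km
Location E: residuals ST_04 19.3, ST_05 38.3, ST_06 84.9 → max 84.9 km
Only Location C has all residuals ≈ 0.

Location C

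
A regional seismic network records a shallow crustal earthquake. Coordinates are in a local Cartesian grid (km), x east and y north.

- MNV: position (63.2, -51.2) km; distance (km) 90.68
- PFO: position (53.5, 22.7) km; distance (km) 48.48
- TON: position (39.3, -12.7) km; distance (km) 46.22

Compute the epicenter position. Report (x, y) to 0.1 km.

x ≈ 5.2 km, y ≈ 18.5 km

Circle about each station: (x − 63.2)² + (y + 51.2)² = 90.68²; (x − 53.5)² + (y − 22.7)² = 48.48²; (x − 39.3)² + (y + 12.7)² = 46.22².
Subtracting the MNV equation from the PFO and TON equations removes the quadratic terms:
-19.4 x + 147.8 y = 2634.41
-47.8 x + 77.0 y = 1176.67
Solving the 2×2 system: x ≈ 5.2, y ≈ 18.5 km.
Check against MNV (with the unrounded x, y): √((x − 63.2)²+(y + 51.2)²) = 90.68 ≈ 90.68 km. ✓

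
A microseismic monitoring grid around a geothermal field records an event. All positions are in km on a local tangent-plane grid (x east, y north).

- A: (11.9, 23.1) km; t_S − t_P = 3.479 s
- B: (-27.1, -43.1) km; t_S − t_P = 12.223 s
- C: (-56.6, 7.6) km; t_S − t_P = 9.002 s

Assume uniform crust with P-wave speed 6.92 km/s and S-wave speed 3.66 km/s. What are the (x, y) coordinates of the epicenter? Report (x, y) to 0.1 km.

(0.7, 47.7)

Distance from S−P lag: d = Δt · v_P v_S / (v_P − v_S) = Δt · (6.92·3.66)/(6.92−3.66) ≈ 7.7691·Δt.
So d_A = 27.03, d_B = 94.96, d_C = 69.94 km.
Circle about each station: (x − 11.9)² + (y − 23.1)² = 27.03²; (x + 27.1)² + (y + 43.1)² = 94.96²; (x + 56.6)² + (y − 7.6)² = 69.94².
Subtracting pairs of circle equations eliminates x²+y² and gives linear equations (the radical axes):
-78.0 x − 132.4 y = -6369.98
-137.0 x − 31.0 y = -1574.88
Solving the 2×2 system: x ≈ 0.7, y ≈ 47.7 km.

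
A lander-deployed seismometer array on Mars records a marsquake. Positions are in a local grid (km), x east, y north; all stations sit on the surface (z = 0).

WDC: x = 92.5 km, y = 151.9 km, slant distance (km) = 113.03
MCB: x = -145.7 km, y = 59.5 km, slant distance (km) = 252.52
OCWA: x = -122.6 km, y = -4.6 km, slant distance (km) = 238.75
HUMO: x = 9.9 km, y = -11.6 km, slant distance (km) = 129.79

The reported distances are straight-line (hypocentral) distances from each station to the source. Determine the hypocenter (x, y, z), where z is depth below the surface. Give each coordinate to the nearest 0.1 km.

x ≈ 98.7 km, y ≈ 58.6 km, depth ≈ 63.5 km

Each station gives a sphere (x−x_i)² + (y−y_i)² + z² = d_i² (stations at z=0).
Subtracting the WDC sphere from MCB and OCWA: z² cancels, leaving linear equations in x and y:
-476.4 x − 184.8 y = -57851.69
-430.2 x − 313.0 y = -60803.72
Solving: x ≈ 98.705, y ≈ 58.597 km (keep extra digits for the depth step; rounded: 98.7, 58.6).
Then from the WDC sphere: z² = 113.03² − (x − 92.5)² − (y − 151.9)² with x = 98.705, y = 58.597, so z ≈ 63.497 ≈ 63.5 km.
Check against HUMO (with the unrounded solution): distance 129.79 ≈ 129.79 km. ✓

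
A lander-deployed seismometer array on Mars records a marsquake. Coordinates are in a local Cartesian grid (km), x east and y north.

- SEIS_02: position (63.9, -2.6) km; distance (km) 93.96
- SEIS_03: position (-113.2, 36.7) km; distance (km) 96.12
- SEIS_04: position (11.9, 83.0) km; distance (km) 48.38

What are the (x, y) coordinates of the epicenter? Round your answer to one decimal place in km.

Circle about each station: (x − 63.9)² + (y + 2.6)² = 93.96²; (x + 113.2)² + (y − 36.7)² = 96.12²; (x − 11.9)² + (y − 83.0)² = 48.38².
Subtracting the SEIS_02 equation from the SEIS_03 and SEIS_04 equations removes the quadratic terms:
-354.2 x + 78.6 y = 9660.59
-104.0 x + 171.2 y = 9428.50
Solving the 2×2 system: x ≈ -17.4, y ≈ 44.5 km.

(-17.4, 44.5)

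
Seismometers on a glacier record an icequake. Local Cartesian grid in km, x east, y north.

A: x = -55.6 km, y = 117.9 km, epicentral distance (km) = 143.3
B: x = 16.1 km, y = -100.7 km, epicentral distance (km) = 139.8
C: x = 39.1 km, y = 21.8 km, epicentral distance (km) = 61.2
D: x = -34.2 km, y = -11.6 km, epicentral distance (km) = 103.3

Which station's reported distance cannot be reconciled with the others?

C

Solve using three stations at a time. Using A, B, D (subtract circle equations pairwise → linear system) gives (x, y) ≈ (59.4, 32.3).
Distances from that point to each station vs reported:
  A: calculated 143.4 vs reported 143.3 → residual 0.1 km
  B: calculated 139.9 vs reported 139.8 → residual 0.1 km
  C: calculated 22.9 vs reported 61.2 → residual 38.3 km
  D: calculated 103.4 vs reported 103.3 → residual 0.1 km
A, B, D are mutually consistent (residuals ≈ 0); C is off by 38.3 km.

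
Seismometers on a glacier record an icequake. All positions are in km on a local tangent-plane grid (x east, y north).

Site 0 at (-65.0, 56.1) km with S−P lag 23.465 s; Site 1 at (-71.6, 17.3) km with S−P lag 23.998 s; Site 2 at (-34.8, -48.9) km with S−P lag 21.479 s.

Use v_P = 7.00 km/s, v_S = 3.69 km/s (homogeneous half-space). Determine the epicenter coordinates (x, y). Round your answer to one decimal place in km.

(115.5, 25.3)

Distance from S−P lag: d = Δt · v_P v_S / (v_P − v_S) = Δt · (7.00·3.69)/(7.00−3.69) ≈ 7.8036·Δt.
So d_Site 0 = 183.11, d_Site 1 = 187.27, d_Site 2 = 167.61 km.
Circle about each station: (x + 65.0)² + (y − 56.1)² = 183.11²; (x + 71.6)² + (y − 17.3)² = 187.27²; (x + 34.8)² + (y + 48.9)² = 167.61².
Subtracting pairs of circle equations eliminates x²+y² and gives linear equations (the radical axes):
-13.2 x − 77.6 y = -3487.14
60.4 x − 210.0 y = 1666.20
Solving the 2×2 system: x ≈ 115.5, y ≈ 25.3 km.
Check against Site 0 (with the unrounded x, y): √((x + 65.0)²+(y − 56.1)²) = 183.12 ≈ 183.11 km. ✓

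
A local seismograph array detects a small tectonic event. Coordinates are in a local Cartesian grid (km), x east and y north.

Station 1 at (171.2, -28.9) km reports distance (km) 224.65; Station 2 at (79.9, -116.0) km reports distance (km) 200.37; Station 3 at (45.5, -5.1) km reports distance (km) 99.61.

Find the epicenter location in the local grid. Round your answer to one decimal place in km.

Circle about each station: (x − 171.2)² + (y + 28.9)² = 224.65²; (x − 79.9)² + (y + 116.0)² = 200.37²; (x − 45.5)² + (y + 5.1)² = 99.61².
Subtracting the Station 1 equation from the Station 2 and Station 3 equations removes the quadratic terms:
-182.6 x − 174.2 y = 14.85
-251.4 x + 47.6 y = 12497.08
Solving the 2×2 system: x ≈ -41.5, y ≈ 43.4 km.

(-41.5, 43.4)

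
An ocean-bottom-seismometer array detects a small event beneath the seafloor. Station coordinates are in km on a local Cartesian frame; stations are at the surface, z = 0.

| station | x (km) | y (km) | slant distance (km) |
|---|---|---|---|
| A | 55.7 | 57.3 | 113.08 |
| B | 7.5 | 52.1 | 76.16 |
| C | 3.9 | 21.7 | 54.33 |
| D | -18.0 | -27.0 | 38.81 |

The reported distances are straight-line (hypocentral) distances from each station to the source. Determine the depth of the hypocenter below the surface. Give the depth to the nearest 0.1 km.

27.6 km

Each station gives a sphere (x−x_i)² + (y−y_i)² + z² = d_i² (stations at z=0).
Subtracting the A sphere from B and C: z² cancels, leaving linear equations in x and y:
-96.4 x − 10.4 y = 3371.62
-103.6 x − 71.2 y = 3935.66
Solving: x ≈ -34.414, y ≈ -5.202 km (keep extra digits for the depth step; rounded: -34.4, -5.2).
Then from the A sphere: z² = 113.08² − (x − 55.7)² − (y − 57.3)² with x = -34.414, y = -5.202, so z ≈ 27.569 ≈ 27.6 km.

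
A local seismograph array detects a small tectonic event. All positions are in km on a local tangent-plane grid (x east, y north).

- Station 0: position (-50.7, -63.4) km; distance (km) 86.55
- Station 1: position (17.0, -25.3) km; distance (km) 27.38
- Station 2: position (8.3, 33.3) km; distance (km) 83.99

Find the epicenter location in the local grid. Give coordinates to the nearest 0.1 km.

Circle about each station: (x + 50.7)² + (y + 63.4)² = 86.55²; (x − 17.0)² + (y + 25.3)² = 27.38²; (x − 8.3)² + (y − 33.3)² = 83.99².
Subtracting the Station 0 equation from the Station 1 and Station 2 equations removes the quadratic terms:
135.4 x + 76.2 y = 1080.28
118.0 x + 193.4 y = -4975.69
Solving the 2×2 system: x ≈ 34.2, y ≈ -46.6 km.

x ≈ 34.2 km, y ≈ -46.6 km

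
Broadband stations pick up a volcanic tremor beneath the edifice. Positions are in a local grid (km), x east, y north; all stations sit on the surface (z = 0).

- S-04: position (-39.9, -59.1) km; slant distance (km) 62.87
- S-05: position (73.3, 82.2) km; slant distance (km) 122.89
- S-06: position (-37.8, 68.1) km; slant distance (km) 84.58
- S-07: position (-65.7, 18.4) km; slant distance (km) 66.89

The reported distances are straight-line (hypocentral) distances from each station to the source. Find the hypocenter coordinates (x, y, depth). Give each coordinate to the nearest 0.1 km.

Each station gives a sphere (x−x_i)² + (y−y_i)² + z² = d_i² (stations at z=0).
Subtracting the S-04 sphere from S-05 and S-06: z² cancels, leaving linear equations in x and y:
226.4 x + 282.6 y = -4104.41
4.2 x + 254.4 y = -2219.51
Solving: x ≈ -7.391, y ≈ -8.602 km (keep extra digits for the depth step; rounded: -7.4, -8.6).
Then from the S-04 sphere: z² = 62.87² − (x + 39.9)² − (y + 59.1)² with x = -7.391, y = -8.602, so z ≈ 18.594 ≈ 18.6 km.

x ≈ -7.4 km, y ≈ -8.6 km, depth ≈ 18.6 km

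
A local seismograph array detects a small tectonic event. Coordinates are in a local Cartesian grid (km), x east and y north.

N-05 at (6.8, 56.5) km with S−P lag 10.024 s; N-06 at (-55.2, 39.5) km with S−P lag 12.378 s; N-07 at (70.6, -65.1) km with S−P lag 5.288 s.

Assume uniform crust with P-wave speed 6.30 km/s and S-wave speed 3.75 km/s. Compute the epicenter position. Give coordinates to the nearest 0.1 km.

Distance from S−P lag: d = Δt · v_P v_S / (v_P − v_S) = Δt · (6.30·3.75)/(6.30−3.75) ≈ 9.2647·Δt.
So d_N-05 = 92.87, d_N-06 = 114.68, d_N-07 = 48.99 km.
Circle about each station: (x − 6.8)² + (y − 56.5)² = 92.87²; (x + 55.2)² + (y − 39.5)² = 114.68²; (x − 70.6)² + (y + 65.1)² = 48.99².
Subtracting the N-05 equation from the N-06 and N-07 equations removes the quadratic terms:
-124.0 x − 34.0 y = -3157.87
127.6 x − 243.2 y = 12208.70
Solving the 2×2 system: x ≈ 34.3, y ≈ -32.2 km.
Check against N-05 (with the unrounded x, y): √((x − 6.8)²+(y − 56.5)²) = 92.87 ≈ 92.87 km. ✓

34.3 km east, -32.2 km north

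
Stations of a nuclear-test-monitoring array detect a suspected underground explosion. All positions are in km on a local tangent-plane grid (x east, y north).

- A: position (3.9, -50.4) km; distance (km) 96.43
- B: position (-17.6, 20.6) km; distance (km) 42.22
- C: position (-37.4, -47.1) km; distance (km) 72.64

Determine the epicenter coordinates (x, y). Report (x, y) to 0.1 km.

Circle about each station: (x − 3.9)² + (y + 50.4)² = 96.43²; (x + 17.6)² + (y − 20.6)² = 42.22²; (x + 37.4)² + (y + 47.1)² = 72.64².
Subtracting pairs of circle equations eliminates x²+y² and gives linear equations (the radical axes):
-43.0 x + 142.0 y = 5694.97
-82.6 x + 6.6 y = 5083.98
Solving the 2×2 system: x ≈ -59.8, y ≈ 22.0 km.

-59.8 km east, 22.0 km north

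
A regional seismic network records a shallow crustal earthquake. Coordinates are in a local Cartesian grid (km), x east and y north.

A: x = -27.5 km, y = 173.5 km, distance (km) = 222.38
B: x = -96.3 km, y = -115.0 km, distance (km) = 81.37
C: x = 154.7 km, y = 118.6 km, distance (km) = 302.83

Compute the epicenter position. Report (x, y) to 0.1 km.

(-106.7, -34.3)

Circle about each station: (x + 27.5)² + (y − 173.5)² = 222.38²; (x + 96.3)² + (y + 115.0)² = 81.37²; (x − 154.7)² + (y − 118.6)² = 302.83².
Subtracting the A equation from the B and C equations removes the quadratic terms:
-137.6 x − 577.0 y = 34471.98
364.4 x − 109.8 y = -35113.59
Solving the 2×2 system: x ≈ -106.7, y ≈ -34.3 km.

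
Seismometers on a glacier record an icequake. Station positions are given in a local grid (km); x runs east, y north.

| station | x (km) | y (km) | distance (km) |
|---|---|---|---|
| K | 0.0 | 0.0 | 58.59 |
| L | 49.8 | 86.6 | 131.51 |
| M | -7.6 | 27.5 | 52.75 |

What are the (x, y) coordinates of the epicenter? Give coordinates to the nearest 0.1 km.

(-57.6, 10.7)

Circle about each station: x² + y² = 58.59²; (x − 49.8)² + (y − 86.6)² = 131.51²; (x + 7.6)² + (y − 27.5)² = 52.75².
Subtracting the K equation from the L and M equations removes the quadratic terms:
99.6 x + 173.2 y = -3882.49
-15.2 x + 55.0 y = 1464.24
Solving the 2×2 system: x ≈ -57.6, y ≈ 10.7 km.
Check against K (with the unrounded x, y): √(x²+y²) = 58.58 ≈ 58.59 km. ✓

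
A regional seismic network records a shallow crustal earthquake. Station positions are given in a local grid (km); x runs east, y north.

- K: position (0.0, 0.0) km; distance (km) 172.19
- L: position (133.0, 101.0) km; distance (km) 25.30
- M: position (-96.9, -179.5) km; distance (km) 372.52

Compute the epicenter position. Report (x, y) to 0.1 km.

Circle about each station: x² + y² = 172.19²; (x − 133.0)² + (y − 101.0)² = 25.30²; (x + 96.9)² + (y + 179.5)² = 372.52².
Subtracting the K equation from the L and M equations removes the quadratic terms:
266.0 x + 202.0 y = 56899.31
-193.8 x − 359.0 y = -67511.89
Solving the 2×2 system: x ≈ 120.5, y ≈ 123.0 km.

x ≈ 120.5 km, y ≈ 123.0 km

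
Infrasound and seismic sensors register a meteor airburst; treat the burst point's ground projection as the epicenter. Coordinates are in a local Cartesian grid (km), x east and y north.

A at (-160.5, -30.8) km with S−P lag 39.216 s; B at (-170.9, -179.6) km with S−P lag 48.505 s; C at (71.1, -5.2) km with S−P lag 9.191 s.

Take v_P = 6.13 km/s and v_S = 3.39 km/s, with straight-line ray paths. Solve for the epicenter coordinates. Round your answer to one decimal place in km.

130.3 km east, 31.6 km north

Distance from S−P lag: d = Δt · v_P v_S / (v_P − v_S) = Δt · (6.13·3.39)/(6.13−3.39) ≈ 7.5842·Δt.
So d_A = 297.42, d_B = 367.87, d_C = 69.71 km.
Circle about each station: (x + 160.5)² + (y + 30.8)² = 297.42²; (x + 170.9)² + (y + 179.6)² = 367.87²; (x − 71.1)² + (y + 5.2)² = 69.71².
Subtracting the A equation from the B and C equations removes the quadratic terms:
-20.8 x − 297.6 y = -12115.60
463.2 x + 51.2 y = 61972.53
Solving the 2×2 system: x ≈ 130.3, y ≈ 31.6 km.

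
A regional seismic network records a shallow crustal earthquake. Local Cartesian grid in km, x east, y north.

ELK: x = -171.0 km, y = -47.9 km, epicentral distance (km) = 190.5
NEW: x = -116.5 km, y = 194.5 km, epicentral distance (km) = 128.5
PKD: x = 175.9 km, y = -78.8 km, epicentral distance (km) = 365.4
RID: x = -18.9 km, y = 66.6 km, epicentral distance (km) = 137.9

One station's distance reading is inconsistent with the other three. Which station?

Solve using three stations at a time. Using NEW, PKD, RID (subtract circle equations pairwise → linear system) gives (x, y) ≈ (-156.9, 72.3).
Distances from that point to each station vs reported:
  ELK: calculated 121.0 vs reported 190.5 → residual 69.5 km
  NEW: calculated 128.7 vs reported 128.5 → residual 0.2 km
  PKD: calculated 365.5 vs reported 365.4 → residual 0.1 km
  RID: calculated 138.1 vs reported 137.9 → residual 0.2 km
NEW, PKD, RID are mutually consistent (residuals ≈ 0); ELK is off by 69.5 km.

ELK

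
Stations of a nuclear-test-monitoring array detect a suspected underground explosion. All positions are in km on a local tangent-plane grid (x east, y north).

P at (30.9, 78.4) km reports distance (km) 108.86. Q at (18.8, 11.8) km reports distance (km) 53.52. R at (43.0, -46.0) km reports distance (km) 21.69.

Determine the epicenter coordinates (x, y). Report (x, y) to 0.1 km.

(54.8, -27.8)

Circle about each station: (x − 30.9)² + (y − 78.4)² = 108.86²; (x − 18.8)² + (y − 11.8)² = 53.52²; (x − 43.0)² + (y + 46.0)² = 21.69².
Subtracting pairs of circle equations eliminates x²+y² and gives linear equations (the radical axes):
-24.2 x − 133.2 y = 2377.42
24.2 x − 248.8 y = 8243.67
Solving the 2×2 system: x ≈ 54.8, y ≈ -27.8 km.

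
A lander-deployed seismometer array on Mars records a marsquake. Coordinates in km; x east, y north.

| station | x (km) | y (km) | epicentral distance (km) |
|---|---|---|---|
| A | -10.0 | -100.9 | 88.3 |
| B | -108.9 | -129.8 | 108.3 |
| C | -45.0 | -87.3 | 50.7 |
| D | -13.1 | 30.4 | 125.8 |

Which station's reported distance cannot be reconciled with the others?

Solve using three stations at a time. Using A, C, D (subtract circle equations pairwise → linear system) gives (x, y) ≈ (-91.9, -67.7).
Distances from that point to each station vs reported:
  A: calculated 88.4 vs reported 88.3 → residual 0.1 km
  B: calculated 64.4 vs reported 108.3 → residual 43.9 km
  C: calculated 50.8 vs reported 50.7 → residual 0.1 km
  D: calculated 125.9 vs reported 125.8 → residual 0.1 km
A, C, D are mutually consistent (residuals ≈ 0); B is off by 43.9 km.

B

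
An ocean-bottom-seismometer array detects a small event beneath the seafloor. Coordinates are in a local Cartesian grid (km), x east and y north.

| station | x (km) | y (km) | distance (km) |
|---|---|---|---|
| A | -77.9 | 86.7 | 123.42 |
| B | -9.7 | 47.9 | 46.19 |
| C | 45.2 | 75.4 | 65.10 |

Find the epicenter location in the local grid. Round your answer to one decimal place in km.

Circle about each station: (x + 77.9)² + (y − 86.7)² = 123.42²; (x + 9.7)² + (y − 47.9)² = 46.19²; (x − 45.2)² + (y − 75.4)² = 65.10².
Subtracting the A equation from the B and C equations removes the quadratic terms:
136.4 x − 77.6 y = 1902.18
246.2 x − 22.6 y = 5137.39
Solving the 2×2 system: x ≈ 22.2, y ≈ 14.5 km.
Check against A (with the unrounded x, y): √((x + 77.9)²+(y − 86.7)²) = 123.42 ≈ 123.42 km. ✓

22.2 km east, 14.5 km north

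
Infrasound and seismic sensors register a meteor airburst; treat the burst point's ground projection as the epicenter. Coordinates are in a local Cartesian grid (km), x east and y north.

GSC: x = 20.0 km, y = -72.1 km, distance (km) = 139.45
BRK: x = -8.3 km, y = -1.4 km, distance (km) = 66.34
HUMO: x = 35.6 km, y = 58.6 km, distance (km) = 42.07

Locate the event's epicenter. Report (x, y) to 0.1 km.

Circle about each station: (x − 20.0)² + (y + 72.1)² = 139.45²; (x + 8.3)² + (y + 1.4)² = 66.34²; (x − 35.6)² + (y − 58.6)² = 42.07².
Subtracting the GSC equation from the BRK and HUMO equations removes the quadratic terms:
-56.6 x + 141.4 y = 9517.75
31.2 x + 261.4 y = 16779.33
Solving the 2×2 system: x ≈ -6.0, y ≈ 64.9 km.

x ≈ -6.0 km, y ≈ 64.9 km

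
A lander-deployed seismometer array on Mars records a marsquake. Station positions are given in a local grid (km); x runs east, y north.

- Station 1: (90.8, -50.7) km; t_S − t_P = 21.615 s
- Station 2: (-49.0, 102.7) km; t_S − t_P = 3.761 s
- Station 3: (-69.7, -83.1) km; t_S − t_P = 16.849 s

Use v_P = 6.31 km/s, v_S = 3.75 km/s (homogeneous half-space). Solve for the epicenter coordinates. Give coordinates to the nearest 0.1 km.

-66.4 km east, 72.6 km north

Distance from S−P lag: d = Δt · v_P v_S / (v_P − v_S) = Δt · (6.31·3.75)/(6.31−3.75) ≈ 9.2432·Δt.
So d_Station 1 = 199.79, d_Station 2 = 34.76, d_Station 3 = 155.74 km.
Circle about each station: (x − 90.8)² + (y + 50.7)² = 199.79²; (x + 49.0)² + (y − 102.7)² = 34.76²; (x + 69.7)² + (y + 83.1)² = 155.74².
Subtracting pairs of circle equations eliminates x²+y² and gives linear equations (the radical axes):
-279.6 x + 306.8 y = 40840.95
-321.0 x − 64.8 y = 16609.67
Solving the 2×2 system: x ≈ -66.4, y ≈ 72.6 km.
Check against Station 1 (with the unrounded x, y): √((x − 90.8)²+(y + 50.7)²) = 199.79 ≈ 199.79 km. ✓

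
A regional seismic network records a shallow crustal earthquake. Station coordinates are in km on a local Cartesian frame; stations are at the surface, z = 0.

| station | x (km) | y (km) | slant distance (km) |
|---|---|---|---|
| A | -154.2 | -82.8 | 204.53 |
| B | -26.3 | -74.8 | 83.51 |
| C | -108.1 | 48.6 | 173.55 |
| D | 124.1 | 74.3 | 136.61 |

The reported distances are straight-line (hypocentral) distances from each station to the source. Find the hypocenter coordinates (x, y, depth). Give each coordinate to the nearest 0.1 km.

(43.2, -33.7, 21.3)

Each station gives a sphere (x−x_i)² + (y−y_i)² + z² = d_i² (stations at z=0).
Subtracting the A sphere from B and C: z² cancels, leaving linear equations in x and y:
255.8 x + 16.0 y = 10511.85
92.2 x + 262.8 y = -4872.99
Solving: x ≈ 43.202, y ≈ -33.699 km (keep extra digits for the depth step; rounded: 43.2, -33.7).
Then from the A sphere: z² = 204.53² − (x + 154.2)² − (y + 82.8)² with x = 43.202, y = -33.699, so z ≈ 21.309 ≈ 21.3 km.
Check against D (with the unrounded solution): distance 136.61 ≈ 136.61 km. ✓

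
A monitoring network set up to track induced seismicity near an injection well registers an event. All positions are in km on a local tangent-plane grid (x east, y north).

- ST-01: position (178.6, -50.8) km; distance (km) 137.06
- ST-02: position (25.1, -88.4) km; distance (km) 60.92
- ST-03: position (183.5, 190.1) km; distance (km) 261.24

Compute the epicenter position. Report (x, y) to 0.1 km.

x ≈ 43.1 km, y ≈ -30.2 km

Circle about each station: (x − 178.6)² + (y + 50.8)² = 137.06²; (x − 25.1)² + (y + 88.4)² = 60.92²; (x − 183.5)² + (y − 190.1)² = 261.24².
Subtracting the ST-01 equation from the ST-02 and ST-03 equations removes the quadratic terms:
-307.0 x − 75.2 y = -10959.83
9.8 x + 481.8 y = -14129.23
Solving the 2×2 system: x ≈ 43.1, y ≈ -30.2 km.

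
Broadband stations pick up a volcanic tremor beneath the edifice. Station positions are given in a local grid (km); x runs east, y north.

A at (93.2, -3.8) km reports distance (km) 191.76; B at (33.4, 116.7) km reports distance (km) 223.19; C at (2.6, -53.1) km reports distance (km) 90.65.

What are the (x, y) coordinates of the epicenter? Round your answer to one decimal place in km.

Circle about each station: (x − 93.2)² + (y + 3.8)² = 191.76²; (x − 33.4)² + (y − 116.7)² = 223.19²; (x − 2.6)² + (y + 53.1)² = 90.65².
Subtracting the A equation from the B and C equations removes the quadratic terms:
-119.6 x + 241.0 y = -7008.11
-181.2 x − 98.6 y = 22680.17
Solving the 2×2 system: x ≈ -86.1, y ≈ -71.8 km.
Check against A (with the unrounded x, y): √((x − 93.2)²+(y + 3.8)²) = 191.76 ≈ 191.76 km. ✓

-86.1 km east, -71.8 km north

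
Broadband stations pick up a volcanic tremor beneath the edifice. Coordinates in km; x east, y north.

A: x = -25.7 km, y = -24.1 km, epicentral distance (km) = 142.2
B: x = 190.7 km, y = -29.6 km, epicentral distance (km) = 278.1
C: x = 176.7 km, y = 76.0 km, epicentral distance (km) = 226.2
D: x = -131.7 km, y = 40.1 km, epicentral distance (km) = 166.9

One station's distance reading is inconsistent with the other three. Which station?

Solve using three stations at a time. Using A, B, C (subtract circle equations pairwise → linear system) gives (x, y) ≈ (-45.8, 116.7).
Distances from that point to each station vs reported:
  A: calculated 142.2 vs reported 142.2 → residual 0.0 km
  B: calculated 278.1 vs reported 278.1 → residual 0.0 km
  C: calculated 226.2 vs reported 226.2 → residual 0.0 km
  D: calculated 115.1 vs reported 166.9 → residual 51.8 km
A, B, C are mutually consistent (residuals ≈ 0); D is off by 51.8 km.

D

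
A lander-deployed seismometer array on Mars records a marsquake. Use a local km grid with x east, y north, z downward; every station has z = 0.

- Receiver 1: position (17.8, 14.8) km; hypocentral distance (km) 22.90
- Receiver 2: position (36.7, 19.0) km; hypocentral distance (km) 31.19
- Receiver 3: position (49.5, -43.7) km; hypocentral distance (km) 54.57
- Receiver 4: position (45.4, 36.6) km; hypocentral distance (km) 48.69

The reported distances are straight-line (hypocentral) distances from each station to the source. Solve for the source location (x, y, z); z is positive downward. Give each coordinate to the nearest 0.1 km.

Each station gives a sphere (x−x_i)² + (y−y_i)² + z² = d_i² (stations at z=0).
Subtracting the Receiver 1 sphere from Receiver 2 and Receiver 3: z² cancels, leaving linear equations in x and y:
37.8 x + 8.4 y = 723.60
63.4 x − 117.0 y = 1370.59
Solving: x ≈ 19.409, y ≈ -1.197 km (keep extra digits for the depth step; rounded: 19.4, -1.2).
Then from the Receiver 1 sphere: z² = 22.90² − (x − 17.8)² − (y − 14.8)² with x = 19.409, y = -1.197, so z ≈ 16.307 ≈ 16.3 km.
Check against Receiver 4 (with the unrounded solution): distance 48.68 ≈ 48.69 km. ✓

x ≈ 19.4 km, y ≈ -1.2 km, depth ≈ 16.3 km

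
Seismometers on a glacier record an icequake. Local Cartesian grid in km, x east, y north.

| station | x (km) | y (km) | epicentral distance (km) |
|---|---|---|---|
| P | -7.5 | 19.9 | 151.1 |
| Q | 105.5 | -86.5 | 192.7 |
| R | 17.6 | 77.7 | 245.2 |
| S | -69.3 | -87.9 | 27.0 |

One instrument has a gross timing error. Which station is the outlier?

R

Solve using three stations at a time. Using P, Q, S (subtract circle equations pairwise → linear system) gives (x, y) ≈ (-85.9, -109.3).
Distances from that point to each station vs reported:
  P: calculated 151.1 vs reported 151.1 → residual 0.0 km
  Q: calculated 192.7 vs reported 192.7 → residual 0.0 km
  R: calculated 213.7 vs reported 245.2 → residual 31.5 km
  S: calculated 27.1 vs reported 27.0 → residual 0.1 km
P, Q, S are mutually consistent (residuals ≈ 0); R is off by 31.5 km.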